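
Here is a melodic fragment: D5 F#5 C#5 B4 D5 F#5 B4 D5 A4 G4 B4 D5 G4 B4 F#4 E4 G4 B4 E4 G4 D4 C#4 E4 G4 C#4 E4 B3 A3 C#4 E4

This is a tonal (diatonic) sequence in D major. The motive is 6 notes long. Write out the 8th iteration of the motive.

D3 F#3 C#3 B2 D3 F#3

With a 6-note motive the entries are D5, B4, G4, E4, C#4, each down a 3rd from the previous.
Continuing the starts: A3 → F#3 → D3.
From D3 the diatonic shape gives D3 F#3 C#3 B2 D3 F#3.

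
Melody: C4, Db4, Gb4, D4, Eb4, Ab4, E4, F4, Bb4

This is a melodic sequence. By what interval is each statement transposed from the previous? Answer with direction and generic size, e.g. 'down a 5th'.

The 3-note cells begin on C4, D4, E4 — each up a 2nd from the last.
C4 to D4 is up a 2nd.

up a 2nd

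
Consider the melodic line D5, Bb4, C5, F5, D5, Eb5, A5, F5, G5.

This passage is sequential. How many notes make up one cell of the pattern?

3

There are 9 notes; a 3-note unit gives 3 cells:
D5 Bb4 C5 | F5 D5 Eb5 | A5 F5 G5
That's a consistent up a 3rd shift per cell, and no other grouping gives one.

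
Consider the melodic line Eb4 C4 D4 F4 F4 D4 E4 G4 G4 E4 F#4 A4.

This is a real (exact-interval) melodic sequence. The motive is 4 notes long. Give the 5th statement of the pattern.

With a 4-note motive the entries are Eb4, F4, G4, each up a 2nd from the previous.
Extending up a 2nd: A4 → B4.
From B4 the exact shape gives B4 G#4 A#4 C#5.

B4 G#4 A#4 C#5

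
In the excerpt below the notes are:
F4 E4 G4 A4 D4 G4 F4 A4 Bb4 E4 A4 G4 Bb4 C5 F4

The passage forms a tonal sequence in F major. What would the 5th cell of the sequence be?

C5 Bb4 D5 E5 A4

Unit = 5 notes; the statements start on F4, G4, A4, moving up a 2nd each time.
Carrying on: Bb4 → C5.
So cell 5 is C5 Bb4 D5 E5 A4.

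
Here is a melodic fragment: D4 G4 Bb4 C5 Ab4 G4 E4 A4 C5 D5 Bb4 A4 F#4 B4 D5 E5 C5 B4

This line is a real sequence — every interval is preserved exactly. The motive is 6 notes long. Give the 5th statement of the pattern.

A#4 D#5 F#5 G#5 E5 D#5

Unit = 6 notes; the statements start on D4, E4, F#4, moving up a 2nd each time.
Carrying on: G#4 → A#4.
So cell 5 is A#4 D#5 F#5 G#5 E5 D#5.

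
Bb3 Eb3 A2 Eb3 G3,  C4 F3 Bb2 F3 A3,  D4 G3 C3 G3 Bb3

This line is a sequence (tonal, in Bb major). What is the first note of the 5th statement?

The 5-note cells begin on Bb3, C4, D4 — each up a 2nd from the last.
Continuing: Eb4 → F4. Statement 5 starts on F4.

F4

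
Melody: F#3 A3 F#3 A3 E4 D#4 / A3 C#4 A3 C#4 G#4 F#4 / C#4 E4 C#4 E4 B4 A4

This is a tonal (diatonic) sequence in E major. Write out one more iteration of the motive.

With a 6-note motive the entries are F#3, A3, C#4, each up a 3rd from the previous.
Statement 4 starts on E4 and keeps the same diatonic contour: E4 G#4 E4 G#4 D#5 C#5.

E4 G#4 E4 G#4 D#5 C#5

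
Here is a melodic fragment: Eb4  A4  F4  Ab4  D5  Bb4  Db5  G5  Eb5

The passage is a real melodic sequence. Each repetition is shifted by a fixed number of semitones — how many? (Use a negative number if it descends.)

With a 3-note motive the entries are Eb4, Ab4, Db5, each up a 4th from the previous.
Counting half-steps from Eb4 to Ab4: 5.

5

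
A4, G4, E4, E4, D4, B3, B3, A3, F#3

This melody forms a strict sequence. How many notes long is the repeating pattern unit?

9 notes total. Splitting into 3 groups of 3:
A4 G4 E4 | E4 D4 B3 | B3 A3 F#3
Every group is a transposition down a 4th of the one before; no shorter unit works.

3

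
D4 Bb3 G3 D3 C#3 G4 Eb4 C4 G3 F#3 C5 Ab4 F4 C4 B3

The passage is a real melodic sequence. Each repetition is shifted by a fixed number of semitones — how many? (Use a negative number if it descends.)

5

Unit = 5 notes; the statements start on D4, G4, C5, moving up a 4th each time.
D4→G4 is 67 − 62 = 5 semitones.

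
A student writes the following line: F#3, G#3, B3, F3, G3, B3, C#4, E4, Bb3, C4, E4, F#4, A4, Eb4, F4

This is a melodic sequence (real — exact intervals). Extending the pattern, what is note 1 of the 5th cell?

The unit is 5 notes. Position-1 pitches of the 3 shown cells: F#3, B3, E4.
Each moves up a 4th. Continuing: A4 → D5.

D5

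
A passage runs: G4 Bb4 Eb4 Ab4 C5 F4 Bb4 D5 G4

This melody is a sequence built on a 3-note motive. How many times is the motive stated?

9 notes in groups of 3 gives 9/3 = 3 statements.
Starts: G4, Ab4, Bb4 — each up a 2nd.

3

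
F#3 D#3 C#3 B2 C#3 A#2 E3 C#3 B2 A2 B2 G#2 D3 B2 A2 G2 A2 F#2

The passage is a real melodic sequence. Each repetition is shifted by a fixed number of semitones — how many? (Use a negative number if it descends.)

-2

With a 6-note motive the entries are F#3, E3, D3, each down a 2nd from the previous.
F#3→E3 is 52 − 54 = -2 semitones.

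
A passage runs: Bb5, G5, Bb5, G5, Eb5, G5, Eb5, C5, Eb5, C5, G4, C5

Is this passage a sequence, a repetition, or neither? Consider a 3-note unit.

neither

Note 2 of cell 4 is G4; if this were a sequence it would be Ab4. No unit length gives a consistent transposition pattern.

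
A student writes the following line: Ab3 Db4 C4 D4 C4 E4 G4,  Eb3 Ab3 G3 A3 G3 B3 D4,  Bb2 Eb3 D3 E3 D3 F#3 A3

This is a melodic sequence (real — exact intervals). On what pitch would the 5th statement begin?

C2

The 7-note cells begin on Ab3, Eb3, Bb2 — each down a 4th from the last.
Continuing: F2 → C2. Statement 5 starts on C2.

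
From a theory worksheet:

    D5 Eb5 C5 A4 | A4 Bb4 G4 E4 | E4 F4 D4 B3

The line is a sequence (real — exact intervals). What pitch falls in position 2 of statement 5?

With 4-note cells, note 2 of each statement runs Eb5, Bb4, F4.
Carrying that down a 4th forward: C4 → G3.

G3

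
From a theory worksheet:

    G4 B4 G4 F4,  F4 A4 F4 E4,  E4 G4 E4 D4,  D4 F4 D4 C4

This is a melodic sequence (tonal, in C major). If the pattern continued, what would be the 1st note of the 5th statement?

C4

Grouping in 4s, the 1st note of each cell is G4, F4, E4, D4.
Each moves down a 2nd; the next is C4.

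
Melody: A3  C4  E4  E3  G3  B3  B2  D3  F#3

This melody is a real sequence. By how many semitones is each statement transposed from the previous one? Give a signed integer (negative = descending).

-5

Taking 3-note groups, the heads are A3, E3, B2: the pattern moves down a 4th.
A3 to E3 spans -5 semitones.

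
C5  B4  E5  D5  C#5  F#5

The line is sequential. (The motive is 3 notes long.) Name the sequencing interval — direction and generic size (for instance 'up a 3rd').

up a 2nd

With a 3-note motive the entries are C5, D5, each up a 2nd from the previous.
From C5 to D5: up a 2nd.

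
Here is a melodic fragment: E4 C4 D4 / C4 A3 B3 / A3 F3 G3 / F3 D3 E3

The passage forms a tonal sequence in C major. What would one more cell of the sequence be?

D3 B2 C3

Unit = 3 notes; the statements start on E4, C4, A3, F3, moving down a 3rd each time.
From D3 the diatonic shape gives D3 B2 C3.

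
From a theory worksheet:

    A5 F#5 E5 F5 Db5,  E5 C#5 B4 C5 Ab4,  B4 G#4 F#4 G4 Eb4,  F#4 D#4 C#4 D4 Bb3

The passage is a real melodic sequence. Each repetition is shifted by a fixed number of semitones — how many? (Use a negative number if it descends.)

-5

The 5-note cells begin on A5, E5, B4, F#4 — each down a 4th from the last.
A5 to E5 spans -5 semitones.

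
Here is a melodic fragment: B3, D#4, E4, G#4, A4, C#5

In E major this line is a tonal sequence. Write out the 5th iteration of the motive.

G#5 B5

The 2-note cells begin on B3, E4, A4 — each up a 4th from the last.
Continuing the starts: D#5 → G#5.
Statement 5 starts on G#5 and keeps the same diatonic contour: G#5 B5.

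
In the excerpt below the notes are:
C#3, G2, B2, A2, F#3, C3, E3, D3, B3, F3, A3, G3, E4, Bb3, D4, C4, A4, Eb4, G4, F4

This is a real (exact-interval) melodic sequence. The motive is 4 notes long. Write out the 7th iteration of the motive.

The 4-note cells begin on C#3, F#3, B3, E4, A4 — each up a 4th from the last.
Carrying on: D5 → G5.
Statement 7 starts on G5 and keeps the same exact contour: G5 Db5 F5 Eb5.

G5 Db5 F5 Eb5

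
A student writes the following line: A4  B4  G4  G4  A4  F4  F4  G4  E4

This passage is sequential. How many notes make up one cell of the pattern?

9 notes total. Splitting into 3 groups of 3:
A4 B4 G4 | G4 A4 F4 | F4 G4 E4
Every group is a transposition down a 2nd of the one before; no shorter unit works.

3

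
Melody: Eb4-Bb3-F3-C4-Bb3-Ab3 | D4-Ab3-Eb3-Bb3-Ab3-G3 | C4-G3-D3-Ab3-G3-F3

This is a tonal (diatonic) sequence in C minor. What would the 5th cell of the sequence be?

Taking 6-note groups, the heads are Eb4, D4, C4: the pattern moves down a 2nd.
Carrying on: Bb3 → Ab3.
So cell 5 is Ab3 Eb3 Bb2 F3 Eb3 D3.

Ab3 Eb3 Bb2 F3 Eb3 D3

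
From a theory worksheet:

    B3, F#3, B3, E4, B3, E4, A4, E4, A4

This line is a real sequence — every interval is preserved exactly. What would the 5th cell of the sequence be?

G5 D5 G5

The 3-note cells begin on B3, E4, A4 — each up a 4th from the last.
Carrying on: D5 → G5.
Statement 5 starts on G5 and keeps the same exact contour: G5 D5 G5.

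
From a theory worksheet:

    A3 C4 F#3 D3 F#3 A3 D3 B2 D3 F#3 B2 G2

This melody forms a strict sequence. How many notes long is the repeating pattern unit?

4

Try groups of 4 (3 cells in 12 notes):
A3 C4 F#3 D3 | F#3 A3 D3 B2 | D3 F#3 B2 G2
Each cell is the previous one down a 3rd — so the unit is 4 notes.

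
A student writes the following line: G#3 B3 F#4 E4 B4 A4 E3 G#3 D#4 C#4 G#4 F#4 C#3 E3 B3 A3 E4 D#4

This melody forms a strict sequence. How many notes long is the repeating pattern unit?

There are 18 notes; a 6-note unit gives 3 cells:
G#3 B3 F#4 E4 B4 A4 | E3 G#3 D#4 C#4 G#4 F#4 | C#3 E3 B3 A3 E4 D#4
Each cell is the previous one down a 3rd — so the unit is 6 notes.

6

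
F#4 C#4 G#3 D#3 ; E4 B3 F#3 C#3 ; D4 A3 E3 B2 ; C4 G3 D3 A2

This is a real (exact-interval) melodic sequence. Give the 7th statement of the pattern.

Taking 4-note groups, the heads are F#4, E4, D4, C4: the pattern moves down a 2nd.
Extending down a 2nd: Bb3 → Ab3 → Gb3.
Statement 7 starts on Gb3 and keeps the same exact contour: Gb3 Db3 Ab2 Eb2.

Gb3 Db3 Ab2 Eb2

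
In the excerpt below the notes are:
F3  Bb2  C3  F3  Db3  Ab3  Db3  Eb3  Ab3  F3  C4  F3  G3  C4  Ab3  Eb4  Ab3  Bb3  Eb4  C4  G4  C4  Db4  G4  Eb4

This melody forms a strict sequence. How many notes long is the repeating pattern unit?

25 notes total. Splitting into 5 groups of 5:
F3 Bb2 C3 F3 Db3 | Ab3 Db3 Eb3 Ab3 F3 | C4 F3 G3 C4 Ab3 | Eb4 Ab3 Bb3 Eb4 C4 | G4 C4 Db4 G4 Eb4
Every group is a transposition up a 3rd of the one before; no shorter unit works.

5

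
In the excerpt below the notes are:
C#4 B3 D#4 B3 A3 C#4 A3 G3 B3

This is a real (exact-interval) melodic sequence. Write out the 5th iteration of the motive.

F3 Eb3 G3

Unit = 3 notes; the statements start on C#4, B3, A3, moving down a 2nd each time.
Continuing the starts: G3 → F3.
So cell 5 is F3 Eb3 G3.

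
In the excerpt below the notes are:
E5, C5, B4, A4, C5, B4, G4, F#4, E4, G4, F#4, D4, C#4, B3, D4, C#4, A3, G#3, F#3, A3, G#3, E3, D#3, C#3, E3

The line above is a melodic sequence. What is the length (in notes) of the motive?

5

25 notes total. Splitting into 5 groups of 5:
E5 C5 B4 A4 C5 | B4 G4 F#4 E4 G4 | F#4 D4 C#4 B3 D4 | C#4 A3 G#3 F#3 A3 | G#3 E3 D#3 C#3 E3
Every group is a transposition down a 4th of the one before; no shorter unit works.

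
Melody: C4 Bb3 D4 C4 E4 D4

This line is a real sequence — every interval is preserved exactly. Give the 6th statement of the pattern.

A#4 G#4

Unit = 2 notes; the statements start on C4, D4, E4, moving up a 2nd each time.
Continuing the starts: F#4 → G#4 → A#4.
From A#4 the exact shape gives A#4 G#4.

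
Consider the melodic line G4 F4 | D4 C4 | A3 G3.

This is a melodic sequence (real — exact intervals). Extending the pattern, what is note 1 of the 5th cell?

Grouping in 2s, the 1st note of each cell is G4, D4, A3.
Each moves down a 4th. Continuing: E3 → B2.

B2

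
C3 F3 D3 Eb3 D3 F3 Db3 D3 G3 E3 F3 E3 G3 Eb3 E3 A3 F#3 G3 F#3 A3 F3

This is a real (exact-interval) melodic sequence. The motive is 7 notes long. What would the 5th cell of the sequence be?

G#3 C#4 A#3 B3 A#3 C#4 A3

With a 7-note motive the entries are C3, D3, E3, each up a 2nd from the previous.
Continuing the starts: F#3 → G#3.
Statement 5 starts on G#3 and keeps the same exact contour: G#3 C#4 A#3 B3 A#3 C#4 A3.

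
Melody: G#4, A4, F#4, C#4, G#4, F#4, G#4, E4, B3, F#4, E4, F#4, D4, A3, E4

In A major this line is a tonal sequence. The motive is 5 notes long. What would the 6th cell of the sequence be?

The 5-note cells begin on G#4, F#4, E4 — each down a 2nd from the last.
Extending down a 2nd: D4 → C#4 → B3.
So cell 6 is B3 C#4 A3 E3 B3.

B3 C#4 A3 E3 B3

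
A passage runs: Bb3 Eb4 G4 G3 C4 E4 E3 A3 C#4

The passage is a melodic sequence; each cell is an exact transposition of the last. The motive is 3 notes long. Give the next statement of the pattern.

Unit = 3 notes; the statements start on Bb3, G3, E3, moving down a 3rd each time.
From C#3 the exact shape gives C#3 F#3 A#3.

C#3 F#3 A#3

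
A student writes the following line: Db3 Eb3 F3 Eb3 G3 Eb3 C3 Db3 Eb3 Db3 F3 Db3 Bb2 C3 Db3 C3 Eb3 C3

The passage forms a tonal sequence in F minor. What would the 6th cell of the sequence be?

F2 G2 Ab2 G2 Bb2 G2

Unit = 6 notes; the statements start on Db3, C3, Bb2, moving down a 2nd each time.
Extending down a 2nd: Ab2 → G2 → F2.
So cell 6 is F2 G2 Ab2 G2 Bb2 G2.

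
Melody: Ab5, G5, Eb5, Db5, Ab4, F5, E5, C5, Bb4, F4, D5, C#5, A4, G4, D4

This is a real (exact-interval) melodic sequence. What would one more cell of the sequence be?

The 5-note cells begin on Ab5, F5, D5 — each down a 3rd from the last.
Statement 4 starts on B4 and keeps the same exact contour: B4 A#4 F#4 E4 B3.

B4 A#4 F#4 E4 B3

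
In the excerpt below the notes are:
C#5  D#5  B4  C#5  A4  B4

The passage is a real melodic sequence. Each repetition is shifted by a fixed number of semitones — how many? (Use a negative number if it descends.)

-2

Unit = 2 notes; the statements start on C#5, B4, A4, moving down a 2nd each time.
Counting half-steps from C#5 to B4: -2.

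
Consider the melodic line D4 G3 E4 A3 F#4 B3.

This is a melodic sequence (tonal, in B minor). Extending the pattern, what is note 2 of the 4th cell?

C#4

The unit is 2 notes. Position-2 pitches of the 3 shown cells: G3, A3, B3.
From B3, up a 2nd gives C#4.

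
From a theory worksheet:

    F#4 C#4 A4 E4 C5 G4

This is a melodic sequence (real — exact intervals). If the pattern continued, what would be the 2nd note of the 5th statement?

Db5

Grouping in 2s, the 2nd note of each cell is C#4, E4, G4.
Each moves up a 3rd. Continuing: Bb4 → Db5.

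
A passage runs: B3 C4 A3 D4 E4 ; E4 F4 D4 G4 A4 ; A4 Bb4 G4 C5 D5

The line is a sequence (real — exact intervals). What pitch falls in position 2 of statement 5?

Ab5

The unit is 5 notes. Position-2 pitches of the 3 shown cells: C4, F4, Bb4.
Carrying that up a 4th forward: Eb5 → Ab5.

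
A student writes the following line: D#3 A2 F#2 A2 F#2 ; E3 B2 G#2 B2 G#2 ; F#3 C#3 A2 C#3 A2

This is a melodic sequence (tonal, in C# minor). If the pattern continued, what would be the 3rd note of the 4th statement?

B2

With 5-note cells, note 3 of each statement runs F#2, G#2, A2.
One more up a 2nd gives B2.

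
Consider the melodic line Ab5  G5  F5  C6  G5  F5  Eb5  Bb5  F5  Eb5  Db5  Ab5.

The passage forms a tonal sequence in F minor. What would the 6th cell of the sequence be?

C5 Bb4 Ab4 Eb5

The 4-note cells begin on Ab5, G5, F5 — each down a 2nd from the last.
Continuing the starts: Eb5 → Db5 → C5.
From C5 the diatonic shape gives C5 Bb4 Ab4 Eb5.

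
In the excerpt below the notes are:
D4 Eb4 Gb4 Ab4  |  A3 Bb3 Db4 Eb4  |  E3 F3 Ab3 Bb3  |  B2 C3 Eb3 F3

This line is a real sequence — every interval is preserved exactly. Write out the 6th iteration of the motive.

C#2 D2 F2 G2

With a 4-note motive the entries are D4, A3, E3, B2, each down a 4th from the previous.
Carrying on: F#2 → C#2.
From C#2 the exact shape gives C#2 D2 F2 G2.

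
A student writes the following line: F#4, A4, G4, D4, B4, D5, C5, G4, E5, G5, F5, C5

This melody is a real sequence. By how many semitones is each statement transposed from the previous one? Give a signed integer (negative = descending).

5

Taking 4-note groups, the heads are F#4, B4, E5: the pattern moves up a 4th.
F#4 to B4 spans +5 semitones.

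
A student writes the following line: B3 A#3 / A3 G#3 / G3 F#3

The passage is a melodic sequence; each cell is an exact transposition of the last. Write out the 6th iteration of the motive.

Db3 C3

Unit = 2 notes; the statements start on B3, A3, G3, moving down a 2nd each time.
Carrying on: F3 → Eb3 → Db3.
So cell 6 is Db3 C3.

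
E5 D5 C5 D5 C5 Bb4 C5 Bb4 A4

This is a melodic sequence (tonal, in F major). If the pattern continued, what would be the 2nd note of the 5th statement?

G4

With 3-note cells, note 2 of each statement runs D5, C5, Bb4.
Each moves down a 2nd. Continuing: A4 → G4.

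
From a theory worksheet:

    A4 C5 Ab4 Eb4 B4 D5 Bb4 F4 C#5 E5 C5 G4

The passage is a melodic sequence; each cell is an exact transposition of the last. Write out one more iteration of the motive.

D#5 F#5 D5 A4

Unit = 4 notes; the statements start on A4, B4, C#5, moving up a 2nd each time.
From D#5 the exact shape gives D#5 F#5 D5 A4.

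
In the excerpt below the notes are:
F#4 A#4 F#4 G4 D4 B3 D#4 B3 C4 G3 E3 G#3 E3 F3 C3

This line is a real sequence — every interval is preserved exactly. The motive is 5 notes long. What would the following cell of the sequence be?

A2 C#3 A2 Bb2 F2

Unit = 5 notes; the statements start on F#4, B3, E3, moving down a 5th each time.
Statement 4 starts on A2 and keeps the same exact contour: A2 C#3 A2 Bb2 F2.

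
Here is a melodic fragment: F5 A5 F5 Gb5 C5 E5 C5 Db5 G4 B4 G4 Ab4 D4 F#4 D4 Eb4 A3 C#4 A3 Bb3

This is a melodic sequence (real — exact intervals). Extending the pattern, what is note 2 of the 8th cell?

Grouping in 4s, the 2nd note of each cell is A5, E5, B4, F#4, C#4.
Extending down a 4th: G#3 → D#3 → A#2.

A#2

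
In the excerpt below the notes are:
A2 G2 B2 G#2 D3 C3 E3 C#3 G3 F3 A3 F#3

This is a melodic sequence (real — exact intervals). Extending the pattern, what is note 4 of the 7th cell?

Grouping in 4s, the 4th note of each cell is G#2, C#3, F#3.
Carrying that up a 4th forward: B3 → E4 → A4 → D5.

D5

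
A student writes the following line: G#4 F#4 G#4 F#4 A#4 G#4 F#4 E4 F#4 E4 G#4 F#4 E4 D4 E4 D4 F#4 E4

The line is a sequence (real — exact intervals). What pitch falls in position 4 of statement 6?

Ab3

Grouping in 6s, the 4th note of each cell is F#4, E4, D4.
Carrying that down a 2nd forward: C4 → Bb3 → Ab3.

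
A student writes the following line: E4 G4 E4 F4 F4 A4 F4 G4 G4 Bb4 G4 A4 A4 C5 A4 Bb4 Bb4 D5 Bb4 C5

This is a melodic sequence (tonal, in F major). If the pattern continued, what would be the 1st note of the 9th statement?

Grouping in 4s, the 1st note of each cell is E4, F4, G4, A4, Bb4.
Carrying that up a 2nd forward: C5 → D5 → E5 → F5.

F5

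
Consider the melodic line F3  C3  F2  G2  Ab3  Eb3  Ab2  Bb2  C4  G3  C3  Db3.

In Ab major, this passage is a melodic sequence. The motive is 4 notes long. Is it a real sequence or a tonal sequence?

tonal

Every note is diatonic to Ab major.
Cell 1 has +2 semitones from note 3 to 4, but cell 3 has +1 — the interval quality changes while the contour stays the same, which is the hallmark of a tonal sequence.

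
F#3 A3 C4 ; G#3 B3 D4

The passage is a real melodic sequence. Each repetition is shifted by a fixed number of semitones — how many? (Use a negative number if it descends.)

Taking 3-note groups, the heads are F#3, G#3: the pattern moves up a 2nd.
F#3 to G#3 spans +2 semitones.

2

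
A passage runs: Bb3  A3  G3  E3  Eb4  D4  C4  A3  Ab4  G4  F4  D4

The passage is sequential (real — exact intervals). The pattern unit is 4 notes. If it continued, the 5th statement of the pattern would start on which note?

Taking 4-note groups, the heads are Bb3, Eb4, Ab4: the pattern moves up a 4th.
Continuing: Db5 → Gb5. Statement 5 starts on Gb5.

Gb5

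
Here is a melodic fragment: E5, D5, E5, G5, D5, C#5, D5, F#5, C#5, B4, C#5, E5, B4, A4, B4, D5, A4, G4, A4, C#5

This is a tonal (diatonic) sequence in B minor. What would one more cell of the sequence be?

G4 F#4 G4 B4

The 4-note cells begin on E5, D5, C#5, B4, A4 — each down a 2nd from the last.
From G4 the diatonic shape gives G4 F#4 G4 B4.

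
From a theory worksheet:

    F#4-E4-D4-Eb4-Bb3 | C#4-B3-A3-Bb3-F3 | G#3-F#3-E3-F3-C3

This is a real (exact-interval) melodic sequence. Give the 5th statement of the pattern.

A#2 G#2 F#2 G2 D2

The 5-note cells begin on F#4, C#4, G#3 — each down a 4th from the last.
Extending down a 4th: D#3 → A#2.
So cell 5 is A#2 G#2 F#2 G2 D2.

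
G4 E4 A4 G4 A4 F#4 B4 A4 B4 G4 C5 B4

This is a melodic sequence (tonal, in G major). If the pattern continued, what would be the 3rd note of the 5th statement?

Grouping in 4s, the 3rd note of each cell is A4, B4, C5.
Carrying that up a 2nd forward: D5 → E5.

E5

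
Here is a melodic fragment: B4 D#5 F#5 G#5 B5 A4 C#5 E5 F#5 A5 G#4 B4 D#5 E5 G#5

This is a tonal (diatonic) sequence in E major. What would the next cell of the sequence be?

F#4 A4 C#5 D#5 F#5

Unit = 5 notes; the statements start on B4, A4, G#4, moving down a 2nd each time.
Statement 4 starts on F#4 and keeps the same diatonic contour: F#4 A4 C#5 D#5 F#5.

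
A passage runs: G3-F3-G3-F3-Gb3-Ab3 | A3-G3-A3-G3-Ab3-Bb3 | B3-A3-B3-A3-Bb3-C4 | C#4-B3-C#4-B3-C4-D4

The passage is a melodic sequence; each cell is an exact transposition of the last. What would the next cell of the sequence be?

D#4 C#4 D#4 C#4 D4 E4

The 6-note cells begin on G3, A3, B3, C#4 — each up a 2nd from the last.
From D#4 the exact shape gives D#4 C#4 D#4 C#4 D4 E4.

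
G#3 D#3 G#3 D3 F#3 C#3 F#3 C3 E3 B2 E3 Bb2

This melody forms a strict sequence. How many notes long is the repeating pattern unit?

12 notes total. Splitting into 3 groups of 4:
G#3 D#3 G#3 D3 | F#3 C#3 F#3 C3 | E3 B2 E3 Bb2
That's a consistent down a 2nd shift per cell, and no other grouping gives one.

4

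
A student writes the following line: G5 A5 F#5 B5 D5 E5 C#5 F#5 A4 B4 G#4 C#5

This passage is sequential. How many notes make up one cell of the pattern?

4

12 notes total. Splitting into 3 groups of 4:
G5 A5 F#5 B5 | D5 E5 C#5 F#5 | A4 B4 G#4 C#5
That's a consistent down a 4th shift per cell, and no other grouping gives one.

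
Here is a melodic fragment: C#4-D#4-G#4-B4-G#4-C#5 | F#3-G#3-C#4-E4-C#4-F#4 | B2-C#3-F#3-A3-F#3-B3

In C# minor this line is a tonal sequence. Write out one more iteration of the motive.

The 6-note cells begin on C#4, F#3, B2 — each down a 5th from the last.
Statement 4 starts on E2 and keeps the same diatonic contour: E2 F#2 B2 D#3 B2 E3.

E2 F#2 B2 D#3 B2 E3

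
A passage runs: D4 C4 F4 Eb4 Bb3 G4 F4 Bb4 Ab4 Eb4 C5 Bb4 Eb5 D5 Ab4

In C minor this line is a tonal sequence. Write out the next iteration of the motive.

F5 Eb5 Ab5 G5 D5

Taking 5-note groups, the heads are D4, G4, C5: the pattern moves up a 4th.
Statement 4 starts on F5 and keeps the same diatonic contour: F5 Eb5 Ab5 G5 D5.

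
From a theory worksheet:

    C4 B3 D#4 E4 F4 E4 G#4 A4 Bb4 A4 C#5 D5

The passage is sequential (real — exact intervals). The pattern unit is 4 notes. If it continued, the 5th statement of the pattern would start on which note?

Ab5

Taking 4-note groups, the heads are C4, F4, Bb4: the pattern moves up a 4th.
Continuing: Eb5 → Ab5. Statement 5 starts on Ab5.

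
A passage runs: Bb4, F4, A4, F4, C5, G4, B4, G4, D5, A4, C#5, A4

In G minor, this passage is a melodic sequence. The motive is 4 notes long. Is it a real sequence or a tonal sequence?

real

Each cell has the same semitone pattern (-5, 4, -4) — intervals are preserved exactly.
And B4 lies outside G minor, so the sequence is real rather than tonal.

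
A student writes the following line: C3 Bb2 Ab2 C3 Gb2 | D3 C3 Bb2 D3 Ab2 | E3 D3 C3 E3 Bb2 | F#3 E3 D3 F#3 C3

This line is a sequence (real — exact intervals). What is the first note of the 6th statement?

A#3

Unit = 5 notes; the statements start on C3, D3, E3, F#3, moving up a 2nd each time.
Extending the heads up a 2nd: G#3 → A#3.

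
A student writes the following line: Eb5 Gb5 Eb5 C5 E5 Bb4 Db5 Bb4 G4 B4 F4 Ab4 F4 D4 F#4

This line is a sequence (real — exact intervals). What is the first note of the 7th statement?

Taking 5-note groups, the heads are Eb5, Bb4, F4: the pattern moves down a 4th.
Continuing: C4 → G3 → D3 → A2. Statement 7 starts on A2.

A2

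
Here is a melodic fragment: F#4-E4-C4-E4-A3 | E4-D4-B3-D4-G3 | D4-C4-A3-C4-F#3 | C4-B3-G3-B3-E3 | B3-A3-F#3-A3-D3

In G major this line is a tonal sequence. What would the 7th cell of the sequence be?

G3 F#3 D3 F#3 B2

The 5-note cells begin on F#4, E4, D4, C4, B3 — each down a 2nd from the last.
Extending down a 2nd: A3 → G3.
So cell 7 is G3 F#3 D3 F#3 B2.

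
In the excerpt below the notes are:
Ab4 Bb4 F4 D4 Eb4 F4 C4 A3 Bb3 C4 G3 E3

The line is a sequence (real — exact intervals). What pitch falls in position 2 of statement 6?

A2

The unit is 4 notes. Position-2 pitches of the 3 shown cells: Bb4, F4, C4.
Carrying that down a 4th forward: G3 → D3 → A2.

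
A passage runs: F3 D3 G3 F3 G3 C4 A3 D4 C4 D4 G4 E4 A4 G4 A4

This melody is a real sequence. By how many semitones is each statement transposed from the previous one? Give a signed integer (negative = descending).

7

Taking 5-note groups, the heads are F3, C4, G4: the pattern moves up a 5th.
F3 to C4 spans +7 semitones.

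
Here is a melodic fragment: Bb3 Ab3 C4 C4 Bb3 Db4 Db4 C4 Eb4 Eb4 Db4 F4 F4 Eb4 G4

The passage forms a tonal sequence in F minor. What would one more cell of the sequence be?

G4 F4 Ab4

Taking 3-note groups, the heads are Bb3, C4, Db4, Eb4, F4: the pattern moves up a 2nd.
So cell 6 is G4 F4 Ab4.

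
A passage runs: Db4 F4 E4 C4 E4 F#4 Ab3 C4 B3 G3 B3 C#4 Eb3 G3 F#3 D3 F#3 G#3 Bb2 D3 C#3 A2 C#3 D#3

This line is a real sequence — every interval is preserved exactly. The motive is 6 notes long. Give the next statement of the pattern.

The 6-note cells begin on Db4, Ab3, Eb3, Bb2 — each down a 4th from the last.
Statement 5 starts on F2 and keeps the same exact contour: F2 A2 G#2 E2 G#2 A#2.

F2 A2 G#2 E2 G#2 A#2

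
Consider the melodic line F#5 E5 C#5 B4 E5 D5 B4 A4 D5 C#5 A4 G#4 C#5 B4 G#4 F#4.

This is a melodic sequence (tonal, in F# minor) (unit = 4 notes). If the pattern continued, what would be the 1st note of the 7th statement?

The unit is 4 notes. Position-1 pitches of the 4 shown cells: F#5, E5, D5, C#5.
Extending down a 2nd: B4 → A4 → G#4.

G#4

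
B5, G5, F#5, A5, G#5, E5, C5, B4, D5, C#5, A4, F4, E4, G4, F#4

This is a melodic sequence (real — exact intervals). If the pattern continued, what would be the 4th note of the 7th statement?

Grouping in 5s, the 4th note of each cell is A5, D5, G4.
Carrying that down a 5th forward: C4 → F3 → Bb2 → Eb2.

Eb2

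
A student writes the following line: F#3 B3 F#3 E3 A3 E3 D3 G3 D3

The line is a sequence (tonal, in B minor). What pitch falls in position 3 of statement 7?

G2

Grouping in 3s, the 3rd note of each cell is F#3, E3, D3.
Each moves down a 2nd. Continuing: C#3 → B2 → A2 → G2.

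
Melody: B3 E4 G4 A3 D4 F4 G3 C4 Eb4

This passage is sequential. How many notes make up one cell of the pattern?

There are 9 notes; a 3-note unit gives 3 cells:
B3 E4 G4 | A3 D4 F4 | G3 C4 Eb4
Every group is a transposition down a 2nd of the one before; no shorter unit works.

3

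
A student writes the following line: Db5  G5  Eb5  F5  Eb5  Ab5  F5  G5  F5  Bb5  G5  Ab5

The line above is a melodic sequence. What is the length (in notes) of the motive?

There are 12 notes; a 4-note unit gives 3 cells:
Db5 G5 Eb5 F5 | Eb5 Ab5 F5 G5 | F5 Bb5 G5 Ab5
Every group is a transposition up a 2nd of the one before; no shorter unit works.

4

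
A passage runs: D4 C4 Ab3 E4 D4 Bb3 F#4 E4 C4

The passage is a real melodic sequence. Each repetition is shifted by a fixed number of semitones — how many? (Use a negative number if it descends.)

Taking 3-note groups, the heads are D4, E4, F#4: the pattern moves up a 2nd.
D4→E4 is 64 − 62 = 2 semitones.

2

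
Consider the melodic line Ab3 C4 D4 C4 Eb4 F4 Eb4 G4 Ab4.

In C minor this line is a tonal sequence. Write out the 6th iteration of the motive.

D5 F5 G5

With a 3-note motive the entries are Ab3, C4, Eb4, each up a 3rd from the previous.
Extending up a 3rd: G4 → Bb4 → D5.
Statement 6 starts on D5 and keeps the same diatonic contour: D5 F5 G5.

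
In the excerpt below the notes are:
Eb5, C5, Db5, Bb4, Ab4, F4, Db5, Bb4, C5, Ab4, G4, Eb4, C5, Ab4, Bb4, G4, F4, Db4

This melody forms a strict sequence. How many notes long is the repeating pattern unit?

There are 18 notes; a 6-note unit gives 3 cells:
Eb5 C5 Db5 Bb4 Ab4 F4 | Db5 Bb4 C5 Ab4 G4 Eb4 | C5 Ab4 Bb4 G4 F4 Db4
Each cell is the previous one down a 2nd — so the unit is 6 notes.

6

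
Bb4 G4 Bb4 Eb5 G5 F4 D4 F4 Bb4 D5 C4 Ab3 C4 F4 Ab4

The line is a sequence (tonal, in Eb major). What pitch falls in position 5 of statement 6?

F3

The unit is 5 notes. Position-5 pitches of the 3 shown cells: G5, D5, Ab4.
Carrying that down a 4th forward: Eb4 → Bb3 → F3.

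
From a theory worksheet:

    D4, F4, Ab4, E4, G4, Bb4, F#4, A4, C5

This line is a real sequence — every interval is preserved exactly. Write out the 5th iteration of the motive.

A#4 C#5 E5

Taking 3-note groups, the heads are D4, E4, F#4: the pattern moves up a 2nd.
Extending up a 2nd: G#4 → A#4.
From A#4 the exact shape gives A#4 C#5 E5.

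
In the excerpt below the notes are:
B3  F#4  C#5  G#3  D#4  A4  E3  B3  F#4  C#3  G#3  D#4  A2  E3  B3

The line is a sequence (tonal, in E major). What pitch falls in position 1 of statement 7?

D#2

The unit is 3 notes. Position-1 pitches of the 5 shown cells: B3, G#3, E3, C#3, A2.
Carrying that down a 3rd forward: F#2 → D#2.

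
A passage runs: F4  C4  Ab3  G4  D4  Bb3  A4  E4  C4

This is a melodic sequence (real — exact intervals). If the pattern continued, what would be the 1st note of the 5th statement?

C#5

With 3-note cells, note 1 of each statement runs F4, G4, A4.
Extending up a 2nd: B4 → C#5.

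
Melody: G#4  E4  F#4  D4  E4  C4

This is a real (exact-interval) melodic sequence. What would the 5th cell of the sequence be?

With a 2-note motive the entries are G#4, F#4, E4, each down a 2nd from the previous.
Carrying on: D4 → C4.
So cell 5 is C4 Ab3.

C4 Ab3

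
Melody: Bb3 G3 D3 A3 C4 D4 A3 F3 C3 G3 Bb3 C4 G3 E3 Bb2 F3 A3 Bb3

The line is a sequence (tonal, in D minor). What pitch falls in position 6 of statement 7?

The unit is 6 notes. Position-6 pitches of the 3 shown cells: D4, C4, Bb3.
Each moves down a 2nd. Continuing: A3 → G3 → F3 → E3.

E3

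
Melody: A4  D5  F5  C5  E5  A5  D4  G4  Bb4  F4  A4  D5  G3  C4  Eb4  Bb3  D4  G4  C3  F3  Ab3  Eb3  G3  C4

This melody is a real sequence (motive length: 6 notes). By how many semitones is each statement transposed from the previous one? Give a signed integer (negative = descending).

Taking 6-note groups, the heads are A4, D4, G3, C3: the pattern moves down a 5th.
A4→D4 is 62 − 69 = -7 semitones.

-7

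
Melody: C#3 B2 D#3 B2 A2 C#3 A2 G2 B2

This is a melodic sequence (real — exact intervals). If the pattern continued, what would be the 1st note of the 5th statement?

The unit is 3 notes. Position-1 pitches of the 3 shown cells: C#3, B2, A2.
Carrying that down a 2nd forward: G2 → F2.

F2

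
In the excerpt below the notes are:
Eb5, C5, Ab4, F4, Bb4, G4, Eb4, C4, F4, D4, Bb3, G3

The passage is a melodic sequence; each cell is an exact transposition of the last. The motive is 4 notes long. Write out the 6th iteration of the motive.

D3 B2 G2 E2

Taking 4-note groups, the heads are Eb5, Bb4, F4: the pattern moves down a 4th.
Carrying on: C4 → G3 → D3.
Statement 6 starts on D3 and keeps the same exact contour: D3 B2 G2 E2.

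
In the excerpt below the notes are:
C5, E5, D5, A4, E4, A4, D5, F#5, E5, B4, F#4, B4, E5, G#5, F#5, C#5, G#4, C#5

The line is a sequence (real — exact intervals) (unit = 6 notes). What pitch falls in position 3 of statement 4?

G#5

With 6-note cells, note 3 of each statement runs D5, E5, F#5.
From F#5, up a 2nd gives G#5.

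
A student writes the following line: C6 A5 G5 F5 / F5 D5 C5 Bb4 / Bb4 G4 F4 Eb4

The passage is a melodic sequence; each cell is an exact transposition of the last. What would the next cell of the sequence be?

Eb4 C4 Bb3 Ab3

Unit = 4 notes; the statements start on C6, F5, Bb4, moving down a 5th each time.
Statement 4 starts on Eb4 and keeps the same exact contour: Eb4 C4 Bb3 Ab3.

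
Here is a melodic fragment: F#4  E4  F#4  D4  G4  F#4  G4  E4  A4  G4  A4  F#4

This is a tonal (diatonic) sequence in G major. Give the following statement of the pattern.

The 4-note cells begin on F#4, G4, A4 — each up a 2nd from the last.
From B4 the diatonic shape gives B4 A4 B4 G4.

B4 A4 B4 G4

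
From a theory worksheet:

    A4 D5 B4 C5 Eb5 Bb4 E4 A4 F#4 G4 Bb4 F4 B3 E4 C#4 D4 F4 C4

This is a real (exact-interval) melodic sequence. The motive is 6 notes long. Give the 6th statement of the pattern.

Unit = 6 notes; the statements start on A4, E4, B3, moving down a 4th each time.
Carrying on: F#3 → C#3 → G#2.
So cell 6 is G#2 C#3 A#2 B2 D3 A2.

G#2 C#3 A#2 B2 D3 A2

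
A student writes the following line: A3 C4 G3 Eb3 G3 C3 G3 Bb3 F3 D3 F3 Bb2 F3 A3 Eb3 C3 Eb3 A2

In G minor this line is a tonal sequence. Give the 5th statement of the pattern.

D3 F3 C3 A2 C3 F2

The 6-note cells begin on A3, G3, F3 — each down a 2nd from the last.
Extending down a 2nd: Eb3 → D3.
From D3 the diatonic shape gives D3 F3 C3 A2 C3 F2.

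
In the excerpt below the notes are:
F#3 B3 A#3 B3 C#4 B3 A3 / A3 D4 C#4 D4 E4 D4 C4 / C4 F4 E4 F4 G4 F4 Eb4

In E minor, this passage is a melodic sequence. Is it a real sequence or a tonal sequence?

Each cell has the same semitone pattern (5, -1, 1, 2, -2, -2) — intervals are preserved exactly.
And A#3 lies outside E minor, so the sequence is real rather than tonal.

real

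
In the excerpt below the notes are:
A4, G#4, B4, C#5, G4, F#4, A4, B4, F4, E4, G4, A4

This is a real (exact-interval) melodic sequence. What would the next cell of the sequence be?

The 4-note cells begin on A4, G4, F4 — each down a 2nd from the last.
So cell 4 is Eb4 D4 F4 G4.

Eb4 D4 F4 G4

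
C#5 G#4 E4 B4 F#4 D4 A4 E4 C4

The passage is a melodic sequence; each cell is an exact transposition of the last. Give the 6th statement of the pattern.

Taking 3-note groups, the heads are C#5, B4, A4: the pattern moves down a 2nd.
Continuing the starts: G4 → F4 → Eb4.
Statement 6 starts on Eb4 and keeps the same exact contour: Eb4 Bb3 Gb3.

Eb4 Bb3 Gb3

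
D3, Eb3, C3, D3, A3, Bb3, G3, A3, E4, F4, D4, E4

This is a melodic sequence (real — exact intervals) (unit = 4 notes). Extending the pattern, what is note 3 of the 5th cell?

E5

With 4-note cells, note 3 of each statement runs C3, G3, D4.
Carrying that up a 5th forward: A4 → E5.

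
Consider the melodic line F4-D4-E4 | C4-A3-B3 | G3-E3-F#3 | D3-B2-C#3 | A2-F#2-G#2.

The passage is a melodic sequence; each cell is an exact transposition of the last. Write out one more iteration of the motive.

Taking 3-note groups, the heads are F4, C4, G3, D3, A2: the pattern moves down a 4th.
So cell 6 is E2 C#2 D#2.

E2 C#2 D#2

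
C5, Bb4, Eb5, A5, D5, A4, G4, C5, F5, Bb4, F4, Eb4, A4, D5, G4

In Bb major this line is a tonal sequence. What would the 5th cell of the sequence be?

Taking 5-note groups, the heads are C5, A4, F4: the pattern moves down a 3rd.
Extending down a 3rd: D4 → Bb3.
From Bb3 the diatonic shape gives Bb3 A3 D4 G4 C4.

Bb3 A3 D4 G4 C4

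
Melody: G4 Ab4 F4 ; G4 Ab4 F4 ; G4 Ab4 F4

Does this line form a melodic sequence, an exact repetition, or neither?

Each 3-note cell is identical (G4 Ab4 F4), restated at the same pitch.

repetition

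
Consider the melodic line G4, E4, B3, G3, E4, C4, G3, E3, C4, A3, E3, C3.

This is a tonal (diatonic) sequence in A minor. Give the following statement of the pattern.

Unit = 4 notes; the statements start on G4, E4, C4, moving down a 3rd each time.
Statement 4 starts on A3 and keeps the same diatonic contour: A3 F3 C3 A2.

A3 F3 C3 A2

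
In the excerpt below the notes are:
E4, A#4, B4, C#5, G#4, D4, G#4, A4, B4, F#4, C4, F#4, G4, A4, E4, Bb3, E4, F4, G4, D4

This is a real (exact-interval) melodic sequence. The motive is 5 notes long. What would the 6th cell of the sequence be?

Gb3 C4 Db4 Eb4 Bb3

Taking 5-note groups, the heads are E4, D4, C4, Bb3: the pattern moves down a 2nd.
Extending down a 2nd: Ab3 → Gb3.
Statement 6 starts on Gb3 and keeps the same exact contour: Gb3 C4 Db4 Eb4 Bb3.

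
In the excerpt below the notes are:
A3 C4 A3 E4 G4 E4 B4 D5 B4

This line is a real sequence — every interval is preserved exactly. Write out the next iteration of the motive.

F#5 A5 F#5

Taking 3-note groups, the heads are A3, E4, B4: the pattern moves up a 5th.
So cell 4 is F#5 A5 F#5.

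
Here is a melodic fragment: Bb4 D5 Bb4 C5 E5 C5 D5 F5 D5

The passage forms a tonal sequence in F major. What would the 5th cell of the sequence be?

Taking 3-note groups, the heads are Bb4, C5, D5: the pattern moves up a 2nd.
Carrying on: E5 → F5.
So cell 5 is F5 A5 F5.

F5 A5 F5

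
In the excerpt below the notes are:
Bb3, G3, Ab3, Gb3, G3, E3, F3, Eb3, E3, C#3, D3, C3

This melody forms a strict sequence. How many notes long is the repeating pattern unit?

12 notes total. Splitting into 3 groups of 4:
Bb3 G3 Ab3 Gb3 | G3 E3 F3 Eb3 | E3 C#3 D3 C3
Every group is a transposition down a 3rd of the one before; no shorter unit works.

4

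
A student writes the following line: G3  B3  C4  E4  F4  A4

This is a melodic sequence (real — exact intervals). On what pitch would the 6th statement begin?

With a 2-note motive the entries are G3, C4, F4, each up a 4th from the previous.
Extending the heads up a 4th: Bb4 → Eb5 → Ab5.

Ab5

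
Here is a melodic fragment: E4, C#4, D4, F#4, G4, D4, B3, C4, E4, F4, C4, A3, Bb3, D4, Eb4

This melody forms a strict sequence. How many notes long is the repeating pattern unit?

5

There are 15 notes; a 5-note unit gives 3 cells:
E4 C#4 D4 F#4 G4 | D4 B3 C4 E4 F4 | C4 A3 Bb3 D4 Eb4
That's a consistent down a 2nd shift per cell, and no other grouping gives one.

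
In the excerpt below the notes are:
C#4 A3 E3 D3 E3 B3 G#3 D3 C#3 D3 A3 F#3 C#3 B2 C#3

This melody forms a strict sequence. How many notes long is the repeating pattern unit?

5

Try groups of 5 (3 cells in 15 notes):
C#4 A3 E3 D3 E3 | B3 G#3 D3 C#3 D3 | A3 F#3 C#3 B2 C#3
That's a consistent down a 2nd shift per cell, and no other grouping gives one.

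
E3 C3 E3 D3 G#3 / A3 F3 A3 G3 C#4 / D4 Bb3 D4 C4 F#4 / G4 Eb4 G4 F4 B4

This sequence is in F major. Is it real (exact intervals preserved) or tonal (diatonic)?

Each cell has the same semitone pattern (-4, 4, -2, 6) — intervals are preserved exactly.
And G#3 lies outside F major, so the sequence is real rather than tonal.

real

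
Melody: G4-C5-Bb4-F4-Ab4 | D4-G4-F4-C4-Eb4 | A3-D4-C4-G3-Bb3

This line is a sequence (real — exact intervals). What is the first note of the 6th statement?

F#2

Taking 5-note groups, the heads are G4, D4, A3: the pattern moves down a 4th.
Extending the heads down a 4th: E3 → B2 → F#2.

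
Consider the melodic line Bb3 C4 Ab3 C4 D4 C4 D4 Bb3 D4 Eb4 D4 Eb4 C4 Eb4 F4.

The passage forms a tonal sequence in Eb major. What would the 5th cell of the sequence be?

F4 G4 Eb4 G4 Ab4

Taking 5-note groups, the heads are Bb3, C4, D4: the pattern moves up a 2nd.
Extending up a 2nd: Eb4 → F4.
So cell 5 is F4 G4 Eb4 G4 Ab4.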